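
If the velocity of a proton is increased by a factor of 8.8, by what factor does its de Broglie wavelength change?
The wavelength decreases by a factor of 8.8.

From λ = h/(mv), the wavelength is inversely proportional to velocity:

λ ∝ 1/v

If v → 8.8v, then λ → λ/8.8

When velocity is increased by a factor of 8.8, the wavelength decreases by a factor of 8.8.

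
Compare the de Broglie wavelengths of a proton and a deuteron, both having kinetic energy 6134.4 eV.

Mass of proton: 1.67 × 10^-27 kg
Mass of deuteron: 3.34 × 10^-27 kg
The proton has the longer wavelength.

Using λ = h/√(2mKE):

For proton: λ₁ = h/√(2m₁KE) = 3.66 × 10^-13 m
For deuteron: λ₂ = h/√(2m₂KE) = 2.59 × 10^-13 m

Since λ ∝ 1/√m at constant kinetic energy, the lighter particle has the longer wavelength.

The proton has the longer de Broglie wavelength.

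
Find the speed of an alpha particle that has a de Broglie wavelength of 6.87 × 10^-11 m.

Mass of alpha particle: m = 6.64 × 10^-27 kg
1.45 × 10^3 m/s

From the de Broglie relation λ = h/(mv), we solve for v:

v = h/(mλ)
v = (6.626 × 10^-34 J·s) / (6.64 × 10^-27 kg × 6.87 × 10^-11 m)
v = 1.45 × 10^3 m/s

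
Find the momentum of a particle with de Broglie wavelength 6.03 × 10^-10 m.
1.10 × 10^-24 kg·m/s

From the de Broglie relation λ = h/p, we solve for p:

p = h/λ
p = (6.626 × 10^-34 J·s) / (6.03 × 10^-10 m)
p = 1.10 × 10^-24 kg·m/s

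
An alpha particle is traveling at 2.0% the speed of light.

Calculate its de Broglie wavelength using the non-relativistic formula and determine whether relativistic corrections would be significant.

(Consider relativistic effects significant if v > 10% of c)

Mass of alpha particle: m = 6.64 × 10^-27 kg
No, relativistic corrections are not needed.

Using the non-relativistic de Broglie formula λ = h/(mv):

v = 2.0% × c = 5.996 × 10^6 m/s

λ = h/(mv)
λ = (6.626 × 10^-34 J·s) / (6.64 × 10^-27 kg × 5.996 × 10^6 m/s)
λ = 1.66 × 10^-14 m

Since v = 2.0% of c < 10% of c, relativistic corrections are NOT significant and this non-relativistic result is a good approximation.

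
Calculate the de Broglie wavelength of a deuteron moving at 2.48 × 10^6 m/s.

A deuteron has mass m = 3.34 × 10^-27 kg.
8.00 × 10^-14 m

Using the de Broglie relation λ = h/(mv):

λ = h/(mv)
λ = (6.626 × 10^-34 J·s) / (3.34 × 10^-27 kg × 2.48 × 10^6 m/s)
λ = 8.00 × 10^-14 m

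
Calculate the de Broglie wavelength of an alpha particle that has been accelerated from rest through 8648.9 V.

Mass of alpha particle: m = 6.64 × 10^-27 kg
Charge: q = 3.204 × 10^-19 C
1.09 × 10^-13 m

When a particle is accelerated through voltage V, it gains kinetic energy KE = qV.

The de Broglie wavelength is then λ = h/√(2mqV):

λ = h/√(2mqV)
λ = (6.626 × 10^-34 J·s) / √(2 × 6.64 × 10^-27 kg × 3.204 × 10^-19 C × 8648.9 V)
λ = 1.09 × 10^-13 m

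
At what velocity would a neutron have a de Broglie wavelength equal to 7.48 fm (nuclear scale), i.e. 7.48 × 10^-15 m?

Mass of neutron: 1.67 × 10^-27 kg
5.30 × 10^7 m/s

From λ = h/(mv), solve for v:

v = h/(mλ)
v = (6.626 × 10^-34 J·s) / (1.67 × 10^-27 kg × 7.48 × 10^-15 m)
v = 5.30 × 10^7 m/s

Note: This velocity is 17.7% of the speed of light, so relativistic corrections would be needed for a more accurate calculation.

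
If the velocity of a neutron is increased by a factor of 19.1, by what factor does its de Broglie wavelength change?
The wavelength decreases by a factor of 19.1.

From λ = h/(mv), the wavelength is inversely proportional to velocity:

λ ∝ 1/v

If v → 19.1v, then λ → λ/19.1

When velocity is increased by a factor of 19.1, the wavelength decreases by a factor of 19.1.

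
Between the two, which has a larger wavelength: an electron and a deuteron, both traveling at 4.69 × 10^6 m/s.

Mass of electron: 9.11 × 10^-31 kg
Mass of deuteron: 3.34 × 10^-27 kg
The electron has the longer wavelength.

Using λ = h/(mv), since both particles have the same velocity, the wavelength depends only on mass.

For electron: λ₁ = h/(m₁v) = 1.55 × 10^-10 m
For deuteron: λ₂ = h/(m₂v) = 4.23 × 10^-14 m

Since λ ∝ 1/m at constant velocity, the lighter particle has the longer wavelength.

The electron has the longer de Broglie wavelength.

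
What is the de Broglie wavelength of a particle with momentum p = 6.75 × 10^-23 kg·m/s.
9.82 × 10^-12 m

Using the de Broglie relation λ = h/p:

λ = h/p
λ = (6.626 × 10^-34 J·s) / (6.75 × 10^-23 kg·m/s)
λ = 9.82 × 10^-12 m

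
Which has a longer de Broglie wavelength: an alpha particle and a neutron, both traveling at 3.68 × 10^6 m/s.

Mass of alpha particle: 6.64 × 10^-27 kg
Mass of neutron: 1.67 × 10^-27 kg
The neutron has the longer wavelength.

Using λ = h/(mv), since both particles have the same velocity, the wavelength depends only on mass.

For alpha particle: λ₁ = h/(m₁v) = 2.71 × 10^-14 m
For neutron: λ₂ = h/(m₂v) = 1.08 × 10^-13 m

Since λ ∝ 1/m at constant velocity, the lighter particle has the longer wavelength.

The neutron has the longer de Broglie wavelength.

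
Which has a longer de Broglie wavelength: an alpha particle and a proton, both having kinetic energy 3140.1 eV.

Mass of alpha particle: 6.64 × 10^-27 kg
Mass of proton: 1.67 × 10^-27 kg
The proton has the longer wavelength.

Using λ = h/√(2mKE):

For alpha particle: λ₁ = h/√(2m₁KE) = 2.56 × 10^-13 m
For proton: λ₂ = h/√(2m₂KE) = 5.11 × 10^-13 m

Since λ ∝ 1/√m at constant kinetic energy, the lighter particle has the longer wavelength.

The proton has the longer de Broglie wavelength.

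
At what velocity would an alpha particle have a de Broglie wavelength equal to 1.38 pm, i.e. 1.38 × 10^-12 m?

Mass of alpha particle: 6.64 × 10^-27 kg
7.23 × 10^4 m/s

From λ = h/(mv), solve for v:

v = h/(mλ)
v = (6.626 × 10^-34 J·s) / (6.64 × 10^-27 kg × 1.38 × 10^-12 m)
v = 7.23 × 10^4 m/s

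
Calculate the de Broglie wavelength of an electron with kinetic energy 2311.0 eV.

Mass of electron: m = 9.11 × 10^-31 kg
2.55 × 10^-11 m

Using λ = h/√(2mKE):

First convert KE to Joules: KE = 2311.0 eV = 3.703 × 10^-16 J

λ = h/√(2mKE)
λ = (6.626 × 10^-34 J·s) / √(2 × 9.11 × 10^-31 kg × 3.703 × 10^-16 J)
λ = 2.55 × 10^-11 m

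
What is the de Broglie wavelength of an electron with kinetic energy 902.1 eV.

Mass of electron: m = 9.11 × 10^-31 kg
4.08 × 10^-11 m

Using λ = h/√(2mKE):

First convert KE to Joules: KE = 902.1 eV = 1.445 × 10^-16 J

λ = h/√(2mKE)
λ = (6.626 × 10^-34 J·s) / √(2 × 9.11 × 10^-31 kg × 1.445 × 10^-16 J)
λ = 4.08 × 10^-11 m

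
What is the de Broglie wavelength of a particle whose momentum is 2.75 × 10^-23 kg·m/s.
2.41 × 10^-11 m

Using the de Broglie relation λ = h/p:

λ = h/p
λ = (6.626 × 10^-34 J·s) / (2.75 × 10^-23 kg·m/s)
λ = 2.41 × 10^-11 m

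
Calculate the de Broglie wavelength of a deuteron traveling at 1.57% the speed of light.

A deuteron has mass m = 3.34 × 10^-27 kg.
4.21 × 10^-14 m

Using the de Broglie relation λ = h/(mv):

v = 1.57% × c = 4.707 × 10^6 m/s

λ = h/(mv)
λ = (6.626 × 10^-34 J·s) / (3.34 × 10^-27 kg × 4.707 × 10^6 m/s)
λ = 4.21 × 10^-14 m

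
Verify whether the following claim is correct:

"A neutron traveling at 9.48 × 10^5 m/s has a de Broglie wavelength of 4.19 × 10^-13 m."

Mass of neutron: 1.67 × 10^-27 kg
True

The claim is correct.

Using λ = h/(mv):
λ = (6.626 × 10^-34 J·s) / (1.67 × 10^-27 kg × 9.48 × 10^5 m/s)
λ = 4.19 × 10^-13 m

This matches the claimed value.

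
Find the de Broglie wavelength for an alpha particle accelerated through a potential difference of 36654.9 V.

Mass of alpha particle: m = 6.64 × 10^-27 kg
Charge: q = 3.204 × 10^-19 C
5.31 × 10^-14 m

When a particle is accelerated through voltage V, it gains kinetic energy KE = qV.

The de Broglie wavelength is then λ = h/√(2mqV):

λ = h/√(2mqV)
λ = (6.626 × 10^-34 J·s) / √(2 × 6.64 × 10^-27 kg × 3.204 × 10^-19 C × 36654.9 V)
λ = 5.31 × 10^-14 m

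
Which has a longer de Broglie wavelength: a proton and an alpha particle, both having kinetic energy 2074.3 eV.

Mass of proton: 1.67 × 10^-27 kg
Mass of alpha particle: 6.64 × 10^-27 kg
The proton has the longer wavelength.

Using λ = h/√(2mKE):

For proton: λ₁ = h/√(2m₁KE) = 6.29 × 10^-13 m
For alpha particle: λ₂ = h/√(2m₂KE) = 3.15 × 10^-13 m

Since λ ∝ 1/√m at constant kinetic energy, the lighter particle has the longer wavelength.

The proton has the longer de Broglie wavelength.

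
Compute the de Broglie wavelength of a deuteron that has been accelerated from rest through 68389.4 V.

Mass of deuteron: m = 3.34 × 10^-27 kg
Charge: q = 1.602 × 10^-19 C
7.75 × 10^-14 m

When a particle is accelerated through voltage V, it gains kinetic energy KE = qV.

The de Broglie wavelength is then λ = h/√(2mqV):

λ = h/√(2mqV)
λ = (6.626 × 10^-34 J·s) / √(2 × 3.34 × 10^-27 kg × 1.602 × 10^-19 C × 68389.4 V)
λ = 7.75 × 10^-14 m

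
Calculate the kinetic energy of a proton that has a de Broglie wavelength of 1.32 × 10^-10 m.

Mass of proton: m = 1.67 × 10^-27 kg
7.54 × 10^-21 J (or 0.0471 eV)

From λ = h/√(2mKE), we solve for KE:

λ² = h²/(2mKE)
KE = h²/(2mλ²)
KE = (6.626 × 10^-34 J·s)² / (2 × 1.67 × 10^-27 kg × (1.32 × 10^-10 m)²)
KE = 7.54 × 10^-21 J
KE = 0.0471 eV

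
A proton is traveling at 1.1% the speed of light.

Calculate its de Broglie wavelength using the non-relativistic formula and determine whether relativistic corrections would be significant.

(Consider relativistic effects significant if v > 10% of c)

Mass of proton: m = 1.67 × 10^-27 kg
No, relativistic corrections are not needed.

Using the non-relativistic de Broglie formula λ = h/(mv):

v = 1.1% × c = 3.298 × 10^6 m/s

λ = h/(mv)
λ = (6.626 × 10^-34 J·s) / (1.67 × 10^-27 kg × 3.298 × 10^6 m/s)
λ = 1.20 × 10^-13 m

Since v = 1.1% of c < 10% of c, relativistic corrections are NOT significant and this non-relativistic result is a good approximation.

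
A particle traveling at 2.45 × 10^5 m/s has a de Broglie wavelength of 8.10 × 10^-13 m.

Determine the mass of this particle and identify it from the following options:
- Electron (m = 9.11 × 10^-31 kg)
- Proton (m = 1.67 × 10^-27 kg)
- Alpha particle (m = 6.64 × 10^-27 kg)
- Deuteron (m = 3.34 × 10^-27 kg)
The particle is a deuteron.

From λ = h/(mv), solve for mass:

m = h/(λv)
m = (6.626 × 10^-34 J·s) / (8.10 × 10^-13 m × 2.45 × 10^5 m/s)
m = 3.34 × 10^-27 kg

Comparing with the listed masses, this is closest to a deuteron.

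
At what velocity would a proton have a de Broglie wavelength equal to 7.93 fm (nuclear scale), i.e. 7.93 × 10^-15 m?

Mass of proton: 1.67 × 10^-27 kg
5.00 × 10^7 m/s

From λ = h/(mv), solve for v:

v = h/(mλ)
v = (6.626 × 10^-34 J·s) / (1.67 × 10^-27 kg × 7.93 × 10^-15 m)
v = 5.00 × 10^7 m/s

Note: This velocity is 16.7% of the speed of light, so relativistic corrections would be needed for a more accurate calculation.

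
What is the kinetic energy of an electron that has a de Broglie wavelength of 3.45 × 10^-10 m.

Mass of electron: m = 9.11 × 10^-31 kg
2.02 × 10^-18 J (or 12.6 eV)

From λ = h/√(2mKE), we solve for KE:

λ² = h²/(2mKE)
KE = h²/(2mλ²)
KE = (6.626 × 10^-34 J·s)² / (2 × 9.11 × 10^-31 kg × (3.45 × 10^-10 m)²)
KE = 2.02 × 10^-18 J
KE = 12.6 eV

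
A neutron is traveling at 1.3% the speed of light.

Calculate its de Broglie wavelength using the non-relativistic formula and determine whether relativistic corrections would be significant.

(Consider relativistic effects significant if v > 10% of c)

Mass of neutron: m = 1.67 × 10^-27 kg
No, relativistic corrections are not needed.

Using the non-relativistic de Broglie formula λ = h/(mv):

v = 1.3% × c = 3.897 × 10^6 m/s

λ = h/(mv)
λ = (6.626 × 10^-34 J·s) / (1.67 × 10^-27 kg × 3.897 × 10^6 m/s)
λ = 1.02 × 10^-13 m

Since v = 1.3% of c < 10% of c, relativistic corrections are NOT significant and this non-relativistic result is a good approximation.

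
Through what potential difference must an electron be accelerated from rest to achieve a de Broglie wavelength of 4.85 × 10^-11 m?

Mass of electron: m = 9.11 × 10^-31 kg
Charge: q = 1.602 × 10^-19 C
639 V

From λ = h/√(2mqV), we solve for V:

λ² = h²/(2mqV)
V = h²/(2mqλ²)
V = (6.626 × 10^-34 J·s)² / (2 × 9.11 × 10^-31 kg × 1.602 × 10^-19 C × (4.85 × 10^-11 m)²)
V = 639 V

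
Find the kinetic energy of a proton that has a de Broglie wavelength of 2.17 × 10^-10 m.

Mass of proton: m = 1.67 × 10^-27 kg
2.79 × 10^-21 J (or 0.0174 eV)

From λ = h/√(2mKE), we solve for KE:

λ² = h²/(2mKE)
KE = h²/(2mλ²)
KE = (6.626 × 10^-34 J·s)² / (2 × 1.67 × 10^-27 kg × (2.17 × 10^-10 m)²)
KE = 2.79 × 10^-21 J
KE = 0.0174 eV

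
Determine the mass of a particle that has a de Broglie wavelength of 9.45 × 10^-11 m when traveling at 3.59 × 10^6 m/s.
1.95 × 10^-30 kg

From the de Broglie relation λ = h/(mv), we solve for m:

m = h/(λv)
m = (6.626 × 10^-34 J·s) / (9.45 × 10^-11 m × 3.59 × 10^6 m/s)
m = 1.95 × 10^-30 kg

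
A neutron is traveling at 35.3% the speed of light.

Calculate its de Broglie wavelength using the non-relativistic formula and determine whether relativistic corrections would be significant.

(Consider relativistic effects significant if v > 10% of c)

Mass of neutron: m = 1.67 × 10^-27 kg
Yes, relativistic corrections are needed.

Using the non-relativistic de Broglie formula λ = h/(mv):

v = 35.3% × c = 1.058 × 10^8 m/s

λ = h/(mv)
λ = (6.626 × 10^-34 J·s) / (1.67 × 10^-27 kg × 1.058 × 10^8 m/s)
λ = 3.75 × 10^-15 m

Since v = 35.3% of c > 10% of c, relativistic corrections ARE significant and the actual wavelength would differ from this non-relativistic estimate.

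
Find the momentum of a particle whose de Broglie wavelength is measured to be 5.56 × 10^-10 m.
1.19 × 10^-24 kg·m/s

From the de Broglie relation λ = h/p, we solve for p:

p = h/λ
p = (6.626 × 10^-34 J·s) / (5.56 × 10^-10 m)
p = 1.19 × 10^-24 kg·m/s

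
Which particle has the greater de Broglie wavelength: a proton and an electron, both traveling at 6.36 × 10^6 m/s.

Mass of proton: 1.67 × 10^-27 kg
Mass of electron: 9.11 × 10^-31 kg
The electron has the longer wavelength.

Using λ = h/(mv), since both particles have the same velocity, the wavelength depends only on mass.

For proton: λ₁ = h/(m₁v) = 6.24 × 10^-14 m
For electron: λ₂ = h/(m₂v) = 1.14 × 10^-10 m

Since λ ∝ 1/m at constant velocity, the lighter particle has the longer wavelength.

The electron has the longer de Broglie wavelength.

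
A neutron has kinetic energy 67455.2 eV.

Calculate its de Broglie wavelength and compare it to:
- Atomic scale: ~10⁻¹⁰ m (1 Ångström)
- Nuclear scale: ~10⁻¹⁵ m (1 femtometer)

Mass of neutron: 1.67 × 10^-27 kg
λ = 1.10 × 10^-13 m, which is between nuclear and atomic scales.

Using λ = h/√(2mKE):

KE = 67455.2 eV = 1.081 × 10^-14 J

λ = h/√(2mKE)
λ = (6.626 × 10^-34 J·s) / √(2 × 1.67 × 10^-27 kg × 1.081 × 10^-14 J)
λ = 1.10 × 10^-13 m

Comparison:
- Atomic scale (10⁻¹⁰ m): λ is 0.0011× this size
- Nuclear scale (10⁻¹⁵ m): λ is 1.1e+02× this size

The wavelength is between nuclear and atomic scales.

This wavelength is appropriate for probing atomic structure but too large for nuclear physics experiments.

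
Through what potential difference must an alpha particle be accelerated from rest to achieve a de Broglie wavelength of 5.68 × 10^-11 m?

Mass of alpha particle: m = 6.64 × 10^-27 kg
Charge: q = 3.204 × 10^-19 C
3.20 × 10^-2 V

From λ = h/√(2mqV), we solve for V:

λ² = h²/(2mqV)
V = h²/(2mqλ²)
V = (6.626 × 10^-34 J·s)² / (2 × 6.64 × 10^-27 kg × 3.204 × 10^-19 C × (5.68 × 10^-11 m)²)
V = 3.20 × 10^-2 V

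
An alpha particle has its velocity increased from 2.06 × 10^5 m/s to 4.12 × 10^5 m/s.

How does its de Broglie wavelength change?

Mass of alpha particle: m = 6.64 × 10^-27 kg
The wavelength decreases by a factor of 2.

Using λ = h/(mv):

Initial wavelength: λ₁ = h/(mv₁) = 4.84 × 10^-13 m
Final wavelength: λ₂ = h/(mv₂) = 2.42 × 10^-13 m

Since λ ∝ 1/v, when velocity increases by a factor of 2, the wavelength decreases by a factor of 2.

λ₂/λ₁ = v₁/v₂ = 1/2

The wavelength decreases by a factor of 2.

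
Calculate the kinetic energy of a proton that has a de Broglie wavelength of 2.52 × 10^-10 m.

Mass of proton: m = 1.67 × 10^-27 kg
2.07 × 10^-21 J (or 0.0129 eV)

From λ = h/√(2mKE), we solve for KE:

λ² = h²/(2mKE)
KE = h²/(2mλ²)
KE = (6.626 × 10^-34 J·s)² / (2 × 1.67 × 10^-27 kg × (2.52 × 10^-10 m)²)
KE = 2.07 × 10^-21 J
KE = 0.0129 eV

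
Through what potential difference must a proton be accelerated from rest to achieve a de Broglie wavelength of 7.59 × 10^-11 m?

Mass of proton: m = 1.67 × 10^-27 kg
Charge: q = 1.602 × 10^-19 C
1.42 × 10^-1 V

From λ = h/√(2mqV), we solve for V:

λ² = h²/(2mqV)
V = h²/(2mqλ²)
V = (6.626 × 10^-34 J·s)² / (2 × 1.67 × 10^-27 kg × 1.602 × 10^-19 C × (7.59 × 10^-11 m)²)
V = 1.42 × 10^-1 V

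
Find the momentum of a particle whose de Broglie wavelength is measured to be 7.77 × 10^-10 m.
8.53 × 10^-25 kg·m/s

From the de Broglie relation λ = h/p, we solve for p:

p = h/λ
p = (6.626 × 10^-34 J·s) / (7.77 × 10^-10 m)
p = 8.53 × 10^-25 kg·m/s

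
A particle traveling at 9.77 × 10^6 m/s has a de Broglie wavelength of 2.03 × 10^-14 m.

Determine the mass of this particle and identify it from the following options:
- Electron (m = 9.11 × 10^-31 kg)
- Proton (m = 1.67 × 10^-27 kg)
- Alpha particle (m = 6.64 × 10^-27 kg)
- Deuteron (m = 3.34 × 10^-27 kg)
The particle is a deuteron.

From λ = h/(mv), solve for mass:

m = h/(λv)
m = (6.626 × 10^-34 J·s) / (2.03 × 10^-14 m × 9.77 × 10^6 m/s)
m = 3.34 × 10^-27 kg

Comparing with the listed masses, this is closest to a deuteron.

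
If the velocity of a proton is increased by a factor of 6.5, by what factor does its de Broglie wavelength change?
The wavelength decreases by a factor of 6.5.

From λ = h/(mv), the wavelength is inversely proportional to velocity:

λ ∝ 1/v

If v → 6.5v, then λ → λ/6.5

When velocity is increased by a factor of 6.5, the wavelength decreases by a factor of 6.5.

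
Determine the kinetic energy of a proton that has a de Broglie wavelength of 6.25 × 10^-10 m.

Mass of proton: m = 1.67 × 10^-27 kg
3.37 × 10^-22 J (or 2.10 × 10^-3 eV)

From λ = h/√(2mKE), we solve for KE:

λ² = h²/(2mKE)
KE = h²/(2mλ²)
KE = (6.626 × 10^-34 J·s)² / (2 × 1.67 × 10^-27 kg × (6.25 × 10^-10 m)²)
KE = 3.37 × 10^-22 J
KE = 2.10 × 10^-3 eV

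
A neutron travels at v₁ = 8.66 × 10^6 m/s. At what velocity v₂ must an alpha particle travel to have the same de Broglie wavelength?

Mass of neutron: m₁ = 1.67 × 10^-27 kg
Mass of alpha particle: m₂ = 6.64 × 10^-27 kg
v₂ = 2.18 × 10^6 m/s

For equal de Broglie wavelengths: λ₁ = λ₂

h/(m₁v₁) = h/(m₂v₂)
m₁v₁ = m₂v₂
v₂ = v₁ · (m₁/m₂)

v₂ = 8.66 × 10^6 m/s × (1.67 × 10^-27 kg / 6.64 × 10^-27 kg)
v₂ = 2.18 × 10^6 m/s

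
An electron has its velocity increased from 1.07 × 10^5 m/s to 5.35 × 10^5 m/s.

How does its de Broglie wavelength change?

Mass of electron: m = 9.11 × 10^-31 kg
The wavelength decreases by a factor of 5.

Using λ = h/(mv):

Initial wavelength: λ₁ = h/(mv₁) = 6.80 × 10^-9 m
Final wavelength: λ₂ = h/(mv₂) = 1.36 × 10^-9 m

Since λ ∝ 1/v, when velocity increases by a factor of 5, the wavelength decreases by a factor of 5.

λ₂/λ₁ = v₁/v₂ = 1/5

The wavelength decreases by a factor of 5.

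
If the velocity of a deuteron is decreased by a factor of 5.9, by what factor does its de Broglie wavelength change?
The wavelength increases by a factor of 5.9.

From λ = h/(mv), the wavelength is inversely proportional to velocity:

λ ∝ 1/v

If v → v/5.9, then λ → 5.9λ

When velocity is decreased by a factor of 5.9, the wavelength increases by a factor of 5.9.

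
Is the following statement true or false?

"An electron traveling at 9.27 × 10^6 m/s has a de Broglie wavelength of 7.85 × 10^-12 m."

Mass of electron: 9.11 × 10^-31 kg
False

The claim is incorrect.

Using λ = h/(mv):
λ = (6.626 × 10^-34 J·s) / (9.11 × 10^-31 kg × 9.27 × 10^6 m/s)
λ = 7.85 × 10^-11 m

The actual wavelength differs from the claimed 7.85 × 10^-12 m.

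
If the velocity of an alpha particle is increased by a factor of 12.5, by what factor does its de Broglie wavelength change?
The wavelength decreases by a factor of 12.5.

From λ = h/(mv), the wavelength is inversely proportional to velocity:

λ ∝ 1/v

If v → 12.5v, then λ → λ/12.5

When velocity is increased by a factor of 12.5, the wavelength decreases by a factor of 12.5.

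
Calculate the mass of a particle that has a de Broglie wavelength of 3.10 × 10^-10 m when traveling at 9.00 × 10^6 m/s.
2.37 × 10^-31 kg

From the de Broglie relation λ = h/(mv), we solve for m:

m = h/(λv)
m = (6.626 × 10^-34 J·s) / (3.10 × 10^-10 m × 9.00 × 10^6 m/s)
m = 2.37 × 10^-31 kg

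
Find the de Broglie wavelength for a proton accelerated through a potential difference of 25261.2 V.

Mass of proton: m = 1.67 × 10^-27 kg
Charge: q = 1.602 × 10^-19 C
1.80 × 10^-13 m

When a particle is accelerated through voltage V, it gains kinetic energy KE = qV.

The de Broglie wavelength is then λ = h/√(2mqV):

λ = h/√(2mqV)
λ = (6.626 × 10^-34 J·s) / √(2 × 1.67 × 10^-27 kg × 1.602 × 10^-19 C × 25261.2 V)
λ = 1.80 × 10^-13 m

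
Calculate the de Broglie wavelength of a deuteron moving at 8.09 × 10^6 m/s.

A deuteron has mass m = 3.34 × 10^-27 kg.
2.45 × 10^-14 m

Using the de Broglie relation λ = h/(mv):

λ = h/(mv)
λ = (6.626 × 10^-34 J·s) / (3.34 × 10^-27 kg × 8.09 × 10^6 m/s)
λ = 2.45 × 10^-14 m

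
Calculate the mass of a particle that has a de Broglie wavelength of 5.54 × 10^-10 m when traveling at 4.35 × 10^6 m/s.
2.75 × 10^-31 kg

From the de Broglie relation λ = h/(mv), we solve for m:

m = h/(λv)
m = (6.626 × 10^-34 J·s) / (5.54 × 10^-10 m × 4.35 × 10^6 m/s)
m = 2.75 × 10^-31 kg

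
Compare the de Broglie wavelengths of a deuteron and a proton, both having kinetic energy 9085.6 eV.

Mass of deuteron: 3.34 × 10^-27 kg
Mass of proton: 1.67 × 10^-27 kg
The proton has the longer wavelength.

Using λ = h/√(2mKE):

For deuteron: λ₁ = h/√(2m₁KE) = 2.12 × 10^-13 m
For proton: λ₂ = h/√(2m₂KE) = 3.01 × 10^-13 m

Since λ ∝ 1/√m at constant kinetic energy, the lighter particle has the longer wavelength.

The proton has the longer de Broglie wavelength.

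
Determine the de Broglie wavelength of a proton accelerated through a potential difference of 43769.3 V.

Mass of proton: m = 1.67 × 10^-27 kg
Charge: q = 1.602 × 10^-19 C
1.37 × 10^-13 m

When a particle is accelerated through voltage V, it gains kinetic energy KE = qV.

The de Broglie wavelength is then λ = h/√(2mqV):

λ = h/√(2mqV)
λ = (6.626 × 10^-34 J·s) / √(2 × 1.67 × 10^-27 kg × 1.602 × 10^-19 C × 43769.3 V)
λ = 1.37 × 10^-13 m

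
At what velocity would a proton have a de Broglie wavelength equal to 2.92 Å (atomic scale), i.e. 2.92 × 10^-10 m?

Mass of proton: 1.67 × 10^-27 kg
1.36 × 10^3 m/s

From λ = h/(mv), solve for v:

v = h/(mλ)
v = (6.626 × 10^-34 J·s) / (1.67 × 10^-27 kg × 2.92 × 10^-10 m)
v = 1.36 × 10^3 m/s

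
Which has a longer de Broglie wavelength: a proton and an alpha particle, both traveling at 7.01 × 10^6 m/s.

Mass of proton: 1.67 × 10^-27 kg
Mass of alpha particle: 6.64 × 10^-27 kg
The proton has the longer wavelength.

Using λ = h/(mv), since both particles have the same velocity, the wavelength depends only on mass.

For proton: λ₁ = h/(m₁v) = 5.66 × 10^-14 m
For alpha particle: λ₂ = h/(m₂v) = 1.42 × 10^-14 m

Since λ ∝ 1/m at constant velocity, the lighter particle has the longer wavelength.

The proton has the longer de Broglie wavelength.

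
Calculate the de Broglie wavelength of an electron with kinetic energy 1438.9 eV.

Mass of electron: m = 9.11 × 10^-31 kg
3.23 × 10^-11 m

Using λ = h/√(2mKE):

First convert KE to Joules: KE = 1438.9 eV = 2.305 × 10^-16 J

λ = h/√(2mKE)
λ = (6.626 × 10^-34 J·s) / √(2 × 9.11 × 10^-31 kg × 2.305 × 10^-16 J)
λ = 3.23 × 10^-11 m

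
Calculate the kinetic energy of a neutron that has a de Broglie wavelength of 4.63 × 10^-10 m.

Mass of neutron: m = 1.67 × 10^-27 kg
6.13 × 10^-22 J (or 3.83 × 10^-3 eV)

From λ = h/√(2mKE), we solve for KE:

λ² = h²/(2mKE)
KE = h²/(2mλ²)
KE = (6.626 × 10^-34 J·s)² / (2 × 1.67 × 10^-27 kg × (4.63 × 10^-10 m)²)
KE = 6.13 × 10^-22 J
KE = 3.83 × 10^-3 eV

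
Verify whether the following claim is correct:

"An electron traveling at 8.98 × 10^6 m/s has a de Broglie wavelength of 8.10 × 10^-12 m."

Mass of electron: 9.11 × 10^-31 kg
False

The claim is incorrect.

Using λ = h/(mv):
λ = (6.626 × 10^-34 J·s) / (9.11 × 10^-31 kg × 8.98 × 10^6 m/s)
λ = 8.10 × 10^-11 m

The actual wavelength differs from the claimed 8.10 × 10^-12 m.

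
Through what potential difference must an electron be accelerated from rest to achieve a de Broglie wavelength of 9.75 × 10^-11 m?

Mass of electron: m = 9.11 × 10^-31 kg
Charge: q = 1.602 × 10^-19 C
158 V

From λ = h/√(2mqV), we solve for V:

λ² = h²/(2mqV)
V = h²/(2mqλ²)
V = (6.626 × 10^-34 J·s)² / (2 × 9.11 × 10^-31 kg × 1.602 × 10^-19 C × (9.75 × 10^-11 m)²)
V = 158 V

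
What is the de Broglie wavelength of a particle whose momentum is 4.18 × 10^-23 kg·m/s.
1.59 × 10^-11 m

Using the de Broglie relation λ = h/p:

λ = h/p
λ = (6.626 × 10^-34 J·s) / (4.18 × 10^-23 kg·m/s)
λ = 1.59 × 10^-11 m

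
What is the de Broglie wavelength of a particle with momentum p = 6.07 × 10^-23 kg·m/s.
1.09 × 10^-11 m

Using the de Broglie relation λ = h/p:

λ = h/p
λ = (6.626 × 10^-34 J·s) / (6.07 × 10^-23 kg·m/s)
λ = 1.09 × 10^-11 m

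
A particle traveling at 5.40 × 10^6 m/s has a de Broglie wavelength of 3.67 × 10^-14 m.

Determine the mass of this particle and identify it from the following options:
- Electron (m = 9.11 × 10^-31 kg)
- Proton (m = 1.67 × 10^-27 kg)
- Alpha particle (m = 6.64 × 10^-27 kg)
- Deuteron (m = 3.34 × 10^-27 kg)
The particle is a deuteron.

From λ = h/(mv), solve for mass:

m = h/(λv)
m = (6.626 × 10^-34 J·s) / (3.67 × 10^-14 m × 5.40 × 10^6 m/s)
m = 3.34 × 10^-27 kg

Comparing with the listed masses, this is closest to a deuteron.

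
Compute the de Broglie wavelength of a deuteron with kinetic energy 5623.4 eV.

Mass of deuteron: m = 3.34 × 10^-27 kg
2.70 × 10^-13 m

Using λ = h/√(2mKE):

First convert KE to Joules: KE = 5623.4 eV = 9.010 × 10^-16 J

λ = h/√(2mKE)
λ = (6.626 × 10^-34 J·s) / √(2 × 3.34 × 10^-27 kg × 9.010 × 10^-16 J)
λ = 2.70 × 10^-13 m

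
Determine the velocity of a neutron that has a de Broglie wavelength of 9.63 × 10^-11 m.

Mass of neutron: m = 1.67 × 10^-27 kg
4.12 × 10^3 m/s

From the de Broglie relation λ = h/(mv), we solve for v:

v = h/(mλ)
v = (6.626 × 10^-34 J·s) / (1.67 × 10^-27 kg × 9.63 × 10^-11 m)
v = 4.12 × 10^3 m/s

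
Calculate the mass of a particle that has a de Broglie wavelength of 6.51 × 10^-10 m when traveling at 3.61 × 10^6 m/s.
2.82 × 10^-31 kg

From the de Broglie relation λ = h/(mv), we solve for m:

m = h/(λv)
m = (6.626 × 10^-34 J·s) / (6.51 × 10^-10 m × 3.61 × 10^6 m/s)
m = 2.82 × 10^-31 kg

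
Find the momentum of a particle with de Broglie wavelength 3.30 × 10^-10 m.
2.01 × 10^-24 kg·m/s

From the de Broglie relation λ = h/p, we solve for p:

p = h/λ
p = (6.626 × 10^-34 J·s) / (3.30 × 10^-10 m)
p = 2.01 × 10^-24 kg·m/s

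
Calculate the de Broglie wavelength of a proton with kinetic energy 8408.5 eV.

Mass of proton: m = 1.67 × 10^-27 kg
3.12 × 10^-13 m

Using λ = h/√(2mKE):

First convert KE to Joules: KE = 8408.5 eV = 1.347 × 10^-15 J

λ = h/√(2mKE)
λ = (6.626 × 10^-34 J·s) / √(2 × 1.67 × 10^-27 kg × 1.347 × 10^-15 J)
λ = 3.12 × 10^-13 m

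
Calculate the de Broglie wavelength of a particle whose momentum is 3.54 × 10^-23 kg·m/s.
1.87 × 10^-11 m

Using the de Broglie relation λ = h/p:

λ = h/p
λ = (6.626 × 10^-34 J·s) / (3.54 × 10^-23 kg·m/s)
λ = 1.87 × 10^-11 m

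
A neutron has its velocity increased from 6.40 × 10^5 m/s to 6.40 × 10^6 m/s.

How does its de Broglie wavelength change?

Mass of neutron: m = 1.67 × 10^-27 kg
The wavelength decreases by a factor of 10.

Using λ = h/(mv):

Initial wavelength: λ₁ = h/(mv₁) = 6.20 × 10^-13 m
Final wavelength: λ₂ = h/(mv₂) = 6.20 × 10^-14 m

Since λ ∝ 1/v, when velocity increases by a factor of 10, the wavelength decreases by a factor of 10.

λ₂/λ₁ = v₁/v₂ = 1/10

The wavelength decreases by a factor of 10.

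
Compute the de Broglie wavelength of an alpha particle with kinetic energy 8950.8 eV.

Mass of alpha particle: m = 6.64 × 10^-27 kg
1.52 × 10^-13 m

Using λ = h/√(2mKE):

First convert KE to Joules: KE = 8950.8 eV = 1.434 × 10^-15 J

λ = h/√(2mKE)
λ = (6.626 × 10^-34 J·s) / √(2 × 6.64 × 10^-27 kg × 1.434 × 10^-15 J)
λ = 1.52 × 10^-13 m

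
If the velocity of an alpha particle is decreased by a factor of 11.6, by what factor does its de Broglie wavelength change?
The wavelength increases by a factor of 11.6.

From λ = h/(mv), the wavelength is inversely proportional to velocity:

λ ∝ 1/v

If v → v/11.6, then λ → 11.6λ

When velocity is decreased by a factor of 11.6, the wavelength increases by a factor of 11.6.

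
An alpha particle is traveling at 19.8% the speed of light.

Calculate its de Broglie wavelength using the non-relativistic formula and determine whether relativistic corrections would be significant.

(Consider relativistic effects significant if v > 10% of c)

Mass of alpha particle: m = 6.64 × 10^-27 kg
Yes, relativistic corrections are needed.

Using the non-relativistic de Broglie formula λ = h/(mv):

v = 19.8% × c = 5.936 × 10^7 m/s

λ = h/(mv)
λ = (6.626 × 10^-34 J·s) / (6.64 × 10^-27 kg × 5.936 × 10^7 m/s)
λ = 1.68 × 10^-15 m

Since v = 19.8% of c > 10% of c, relativistic corrections ARE significant and the actual wavelength would differ from this non-relativistic estimate.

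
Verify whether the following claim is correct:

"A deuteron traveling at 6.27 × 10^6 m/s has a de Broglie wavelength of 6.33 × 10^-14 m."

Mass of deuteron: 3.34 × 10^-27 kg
False

The claim is incorrect.

Using λ = h/(mv):
λ = (6.626 × 10^-34 J·s) / (3.34 × 10^-27 kg × 6.27 × 10^6 m/s)
λ = 3.16 × 10^-14 m

The actual wavelength differs from the claimed 6.33 × 10^-14 m.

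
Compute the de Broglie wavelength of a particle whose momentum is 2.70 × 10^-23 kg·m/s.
2.45 × 10^-11 m

Using the de Broglie relation λ = h/p:

λ = h/p
λ = (6.626 × 10^-34 J·s) / (2.70 × 10^-23 kg·m/s)
λ = 2.45 × 10^-11 m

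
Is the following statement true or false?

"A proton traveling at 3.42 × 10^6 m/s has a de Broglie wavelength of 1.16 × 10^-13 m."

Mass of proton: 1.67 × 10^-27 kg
True

The claim is correct.

Using λ = h/(mv):
λ = (6.626 × 10^-34 J·s) / (1.67 × 10^-27 kg × 3.42 × 10^6 m/s)
λ = 1.16 × 10^-13 m

This matches the claimed value.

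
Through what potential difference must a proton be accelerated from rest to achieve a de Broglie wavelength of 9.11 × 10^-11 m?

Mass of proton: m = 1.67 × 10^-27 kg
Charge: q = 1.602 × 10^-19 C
9.89 × 10^-2 V

From λ = h/√(2mqV), we solve for V:

λ² = h²/(2mqV)
V = h²/(2mqλ²)
V = (6.626 × 10^-34 J·s)² / (2 × 1.67 × 10^-27 kg × 1.602 × 10^-19 C × (9.11 × 10^-11 m)²)
V = 9.89 × 10^-2 V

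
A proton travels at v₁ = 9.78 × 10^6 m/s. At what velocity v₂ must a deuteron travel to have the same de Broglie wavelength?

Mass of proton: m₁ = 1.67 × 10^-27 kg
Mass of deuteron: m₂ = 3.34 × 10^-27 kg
v₂ = 4.89 × 10^6 m/s

For equal de Broglie wavelengths: λ₁ = λ₂

h/(m₁v₁) = h/(m₂v₂)
m₁v₁ = m₂v₂
v₂ = v₁ · (m₁/m₂)

v₂ = 9.78 × 10^6 m/s × (1.67 × 10^-27 kg / 3.34 × 10^-27 kg)
v₂ = 4.89 × 10^6 m/s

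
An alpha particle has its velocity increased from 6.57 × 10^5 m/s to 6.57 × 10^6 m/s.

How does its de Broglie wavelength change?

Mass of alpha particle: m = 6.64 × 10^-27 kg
The wavelength decreases by a factor of 10.

Using λ = h/(mv):

Initial wavelength: λ₁ = h/(mv₁) = 1.52 × 10^-13 m
Final wavelength: λ₂ = h/(mv₂) = 1.52 × 10^-14 m

Since λ ∝ 1/v, when velocity increases by a factor of 10, the wavelength decreases by a factor of 10.

λ₂/λ₁ = v₁/v₂ = 1/10

The wavelength decreases by a factor of 10.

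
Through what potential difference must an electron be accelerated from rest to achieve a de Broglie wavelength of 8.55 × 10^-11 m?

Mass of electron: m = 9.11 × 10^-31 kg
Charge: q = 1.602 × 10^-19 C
206 V

From λ = h/√(2mqV), we solve for V:

λ² = h²/(2mqV)
V = h²/(2mqλ²)
V = (6.626 × 10^-34 J·s)² / (2 × 9.11 × 10^-31 kg × 1.602 × 10^-19 C × (8.55 × 10^-11 m)²)
V = 206 V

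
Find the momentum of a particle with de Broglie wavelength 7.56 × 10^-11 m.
8.76 × 10^-24 kg·m/s

From the de Broglie relation λ = h/p, we solve for p:

p = h/λ
p = (6.626 × 10^-34 J·s) / (7.56 × 10^-11 m)
p = 8.76 × 10^-24 kg·m/s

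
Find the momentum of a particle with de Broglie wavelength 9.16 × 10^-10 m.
7.23 × 10^-25 kg·m/s

From the de Broglie relation λ = h/p, we solve for p:

p = h/λ
p = (6.626 × 10^-34 J·s) / (9.16 × 10^-10 m)
p = 7.23 × 10^-25 kg·m/s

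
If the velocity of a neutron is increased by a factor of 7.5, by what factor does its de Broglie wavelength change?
The wavelength decreases by a factor of 7.5.

From λ = h/(mv), the wavelength is inversely proportional to velocity:

λ ∝ 1/v

If v → 7.5v, then λ → λ/7.5

When velocity is increased by a factor of 7.5, the wavelength decreases by a factor of 7.5.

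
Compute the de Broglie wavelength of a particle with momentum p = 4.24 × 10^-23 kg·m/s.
1.56 × 10^-11 m

Using the de Broglie relation λ = h/p:

λ = h/p
λ = (6.626 × 10^-34 J·s) / (4.24 × 10^-23 kg·m/s)
λ = 1.56 × 10^-11 m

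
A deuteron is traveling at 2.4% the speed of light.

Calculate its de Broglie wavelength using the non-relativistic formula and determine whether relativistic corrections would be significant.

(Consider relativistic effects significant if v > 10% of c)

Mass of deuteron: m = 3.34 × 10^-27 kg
No, relativistic corrections are not needed.

Using the non-relativistic de Broglie formula λ = h/(mv):

v = 2.4% × c = 7.195 × 10^6 m/s

λ = h/(mv)
λ = (6.626 × 10^-34 J·s) / (3.34 × 10^-27 kg × 7.195 × 10^6 m/s)
λ = 2.76 × 10^-14 m

Since v = 2.4% of c < 10% of c, relativistic corrections are NOT significant and this non-relativistic result is a good approximation.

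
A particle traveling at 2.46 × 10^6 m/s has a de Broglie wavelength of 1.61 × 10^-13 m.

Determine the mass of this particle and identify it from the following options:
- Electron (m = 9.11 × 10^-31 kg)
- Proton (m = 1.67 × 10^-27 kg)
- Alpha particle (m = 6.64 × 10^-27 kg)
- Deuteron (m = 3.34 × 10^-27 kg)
The particle is a proton.

From λ = h/(mv), solve for mass:

m = h/(λv)
m = (6.626 × 10^-34 J·s) / (1.61 × 10^-13 m × 2.46 × 10^6 m/s)
m = 1.67 × 10^-27 kg

Comparing with the listed masses, this is closest to a proton.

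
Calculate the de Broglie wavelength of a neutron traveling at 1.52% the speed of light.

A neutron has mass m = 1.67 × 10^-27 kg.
8.71 × 10^-14 m

Using the de Broglie relation λ = h/(mv):

v = 1.52% × c = 4.557 × 10^6 m/s

λ = h/(mv)
λ = (6.626 × 10^-34 J·s) / (1.67 × 10^-27 kg × 4.557 × 10^6 m/s)
λ = 8.71 × 10^-14 m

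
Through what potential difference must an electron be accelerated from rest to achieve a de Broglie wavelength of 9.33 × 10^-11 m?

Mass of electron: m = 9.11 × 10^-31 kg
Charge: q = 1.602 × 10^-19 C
173 V

From λ = h/√(2mqV), we solve for V:

λ² = h²/(2mqV)
V = h²/(2mqλ²)
V = (6.626 × 10^-34 J·s)² / (2 × 9.11 × 10^-31 kg × 1.602 × 10^-19 C × (9.33 × 10^-11 m)²)
V = 173 V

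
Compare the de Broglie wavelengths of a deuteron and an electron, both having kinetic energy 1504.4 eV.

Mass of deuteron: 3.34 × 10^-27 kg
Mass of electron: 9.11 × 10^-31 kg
The electron has the longer wavelength.

Using λ = h/√(2mKE):

For deuteron: λ₁ = h/√(2m₁KE) = 5.22 × 10^-13 m
For electron: λ₂ = h/√(2m₂KE) = 3.16 × 10^-11 m

Since λ ∝ 1/√m at constant kinetic energy, the lighter particle has the longer wavelength.

The electron has the longer de Broglie wavelength.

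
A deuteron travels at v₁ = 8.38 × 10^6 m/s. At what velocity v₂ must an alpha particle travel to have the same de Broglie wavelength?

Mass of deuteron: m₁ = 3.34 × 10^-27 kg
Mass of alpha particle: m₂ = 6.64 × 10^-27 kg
v₂ = 4.22 × 10^6 m/s

For equal de Broglie wavelengths: λ₁ = λ₂

h/(m₁v₁) = h/(m₂v₂)
m₁v₁ = m₂v₂
v₂ = v₁ · (m₁/m₂)

v₂ = 8.38 × 10^6 m/s × (3.34 × 10^-27 kg / 6.64 × 10^-27 kg)
v₂ = 4.22 × 10^6 m/s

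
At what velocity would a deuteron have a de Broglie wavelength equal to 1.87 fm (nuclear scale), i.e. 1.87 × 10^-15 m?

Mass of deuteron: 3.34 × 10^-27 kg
1.06 × 10^8 m/s

From λ = h/(mv), solve for v:

v = h/(mλ)
v = (6.626 × 10^-34 J·s) / (3.34 × 10^-27 kg × 1.87 × 10^-15 m)
v = 1.06 × 10^8 m/s

Note: This velocity is 35.4% of the speed of light, so relativistic corrections would be needed for a more accurate calculation.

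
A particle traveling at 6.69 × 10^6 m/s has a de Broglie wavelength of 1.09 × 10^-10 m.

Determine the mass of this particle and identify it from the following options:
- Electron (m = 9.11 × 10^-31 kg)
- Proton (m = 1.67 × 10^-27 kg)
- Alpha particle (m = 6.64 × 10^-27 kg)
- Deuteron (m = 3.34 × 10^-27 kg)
The particle is an electron.

From λ = h/(mv), solve for mass:

m = h/(λv)
m = (6.626 × 10^-34 J·s) / (1.09 × 10^-10 m × 6.69 × 10^6 m/s)
m = 9.09 × 10^-31 kg

Comparing with the listed masses, this is closest to an electron.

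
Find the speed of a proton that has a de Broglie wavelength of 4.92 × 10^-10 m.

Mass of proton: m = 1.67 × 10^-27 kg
8.06 × 10^2 m/s

From the de Broglie relation λ = h/(mv), we solve for v:

v = h/(mλ)
v = (6.626 × 10^-34 J·s) / (1.67 × 10^-27 kg × 4.92 × 10^-10 m)
v = 8.06 × 10^2 m/s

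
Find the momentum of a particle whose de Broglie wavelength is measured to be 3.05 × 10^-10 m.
2.17 × 10^-24 kg·m/s

From the de Broglie relation λ = h/p, we solve for p:

p = h/λ
p = (6.626 × 10^-34 J·s) / (3.05 × 10^-10 m)
p = 2.17 × 10^-24 kg·m/s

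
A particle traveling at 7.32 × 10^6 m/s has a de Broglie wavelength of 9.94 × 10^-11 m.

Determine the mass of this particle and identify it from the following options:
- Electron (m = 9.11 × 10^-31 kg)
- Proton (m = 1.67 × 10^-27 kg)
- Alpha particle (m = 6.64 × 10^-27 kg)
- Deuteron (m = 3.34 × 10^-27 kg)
The particle is an electron.

From λ = h/(mv), solve for mass:

m = h/(λv)
m = (6.626 × 10^-34 J·s) / (9.94 × 10^-11 m × 7.32 × 10^6 m/s)
m = 9.11 × 10^-31 kg

Comparing with the listed masses, this is closest to an electron.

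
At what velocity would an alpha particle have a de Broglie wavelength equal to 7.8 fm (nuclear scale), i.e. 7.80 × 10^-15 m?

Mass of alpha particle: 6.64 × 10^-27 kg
1.28 × 10^7 m/s

From λ = h/(mv), solve for v:

v = h/(mλ)
v = (6.626 × 10^-34 J·s) / (6.64 × 10^-27 kg × 7.80 × 10^-15 m)
v = 1.28 × 10^7 m/s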